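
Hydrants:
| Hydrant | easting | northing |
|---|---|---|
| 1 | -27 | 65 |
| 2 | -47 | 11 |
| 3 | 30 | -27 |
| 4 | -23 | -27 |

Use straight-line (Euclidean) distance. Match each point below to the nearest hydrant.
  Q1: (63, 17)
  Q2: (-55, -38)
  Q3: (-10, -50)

Q1 at (63, 17):
  1: √((-90)² + (48)²) = √(8100.000 + 2304.000) = 102.0
  2: √((-110)² + (-6)²) = √(12100.000 + 36.000) = 110.2
  3: √((-33)² + (-44)²) = √(1089.000 + 1936.000) = 55.0
  4: √((-86)² + (-44)²) = √(7396.000 + 1936.000) = 96.6
  → nearest: 3 (55.0)
Q2 at (-55, -38):
  1: √((28)² + (103)²) = √(784.000 + 10609.000) = 106.7
  2: √((8)² + (49)²) = √(64.000 + 2401.000) = 49.6
  3: √((85)² + (11)²) = √(7225.000 + 121.000) = 85.7
  4: √((32)² + (11)²) = √(1024.000 + 121.000) = 33.8
  → nearest: 4 (33.8)
Q3 at (-10, -50):
  1: √((-17)² + (115)²) = √(289.000 + 13225.000) = 116.2
  2: √((-37)² + (61)²) = √(1369.000 + 3721.000) = 71.3
  3: √((40)² + (23)²) = √(1600.000 + 529.000) = 46.1
  4: √((-13)² + (23)²) = √(169.000 + 529.000) = 26.4
  → nearest: 4 (26.4)

Q1→3; Q2→4; Q3→4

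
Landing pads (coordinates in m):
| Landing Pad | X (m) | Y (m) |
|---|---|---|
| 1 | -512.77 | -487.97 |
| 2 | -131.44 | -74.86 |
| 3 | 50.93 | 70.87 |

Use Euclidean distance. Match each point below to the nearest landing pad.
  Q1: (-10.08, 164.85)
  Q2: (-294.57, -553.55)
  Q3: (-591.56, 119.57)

Q1 at (-10.08, 164.85):
  1: √((-502.69)² + (-652.82)²) = √(252697.2361 + 426173.9524) = 823.94 m
  2: √((-121.36)² + (-239.71)²) = √(14728.2496 + 57460.8841) = 268.68 m
  3: √((61.01)² + (-93.98)²) = √(3722.2201 + 8832.2404) = 112.05 m
  → nearest: 3 (112.05 m)
Q2 at (-294.57, -553.55):
  1: √((-218.20)² + (65.58)²) = √(47611.2400 + 4300.7364) = 227.84 m
  2: √((163.13)² + (478.69)²) = √(26611.3969 + 229144.1161) = 505.72 m
  3: √((345.50)² + (624.42)²) = √(119370.2500 + 389900.3364) = 713.63 m
  → nearest: 1 (227.84 m)
Q3 at (-591.56, 119.57):
  1: √((78.79)² + (-607.54)²) = √(6207.8641 + 369104.8516) = 612.63 m
  2: √((460.12)² + (-194.43)²) = √(211710.4144 + 37803.0249) = 499.51 m
  3: √((642.49)² + (-48.70)²) = √(412793.4001 + 2371.6900) = 644.33 m
  → nearest: 2 (499.51 m)

Q1→3; Q2→1; Q3→2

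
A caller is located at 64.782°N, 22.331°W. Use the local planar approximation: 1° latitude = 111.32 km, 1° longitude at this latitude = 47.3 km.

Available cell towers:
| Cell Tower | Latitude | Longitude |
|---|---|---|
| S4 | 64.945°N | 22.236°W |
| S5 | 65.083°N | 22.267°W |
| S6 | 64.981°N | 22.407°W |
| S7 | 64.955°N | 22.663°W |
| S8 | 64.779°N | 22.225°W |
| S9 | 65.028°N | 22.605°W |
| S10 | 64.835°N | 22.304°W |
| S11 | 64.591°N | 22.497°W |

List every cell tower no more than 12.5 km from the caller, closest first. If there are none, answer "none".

S8, S10

Distances from 64.782°N, 22.331°W:
S4: √((0.163·111.32)² + (0.095·47.3)²) = √(329.24683 + 20.19154) = 18.693 km
S5: √((0.301·111.32)² + (0.064·47.3)²) = √(1122.74049 + 9.16394) = 33.644 km
S6: √((0.199·111.32)² + (-0.076·47.3)²) = √(490.74123 + 12.92259) = 22.442 km
S7: √((0.173·111.32)² + (-0.332·47.3)²) = √(370.88443 + 246.60305) = 24.849 km
S8: √((-0.003·111.32)² + (0.106·47.3)²) = √(0.11153 + 25.13819) = 5.025 km
S9: √((0.246·111.32)² + (-0.274·47.3)²) = √(749.92289 + 167.96678) = 30.297 km
S10: √((0.053·111.32)² + (0.027·47.3)²) = √(34.80953 + 1.63098) = 6.037 km
S11: √((-0.191·111.32)² + (-0.166·47.3)²) = √(452.07775 + 61.65076) = 22.666 km
Threshold 12.5 km: S8 (5.025 km), S10 (6.037 km) are within range.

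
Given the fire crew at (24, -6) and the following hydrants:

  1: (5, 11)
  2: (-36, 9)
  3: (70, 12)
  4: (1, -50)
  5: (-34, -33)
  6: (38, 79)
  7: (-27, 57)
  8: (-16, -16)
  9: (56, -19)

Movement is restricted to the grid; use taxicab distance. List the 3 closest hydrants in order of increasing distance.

1, 9, 8

Distances from (24, -6):
1: 36
2: 75
3: 64
4: 67
5: 85
6: 99
7: 114
8: 50
9: 45
Sorted: 1 (36) < 9 (45) < 8 (50) < 3 (64) < 4 (67) < …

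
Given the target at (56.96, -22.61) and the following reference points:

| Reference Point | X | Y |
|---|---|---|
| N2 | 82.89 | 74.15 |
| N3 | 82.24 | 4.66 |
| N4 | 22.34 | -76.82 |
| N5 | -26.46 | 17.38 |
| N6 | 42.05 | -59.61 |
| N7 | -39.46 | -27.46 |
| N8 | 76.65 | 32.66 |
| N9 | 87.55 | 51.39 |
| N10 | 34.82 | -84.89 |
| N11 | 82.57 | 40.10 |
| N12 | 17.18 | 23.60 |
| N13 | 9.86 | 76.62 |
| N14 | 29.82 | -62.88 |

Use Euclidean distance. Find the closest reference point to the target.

Distances from (56.96, -22.61):
N2: 100.17
N3: 37.19
N4: 64.32
N5: 92.51
N6: 39.89
N7: 96.54
N8: 58.67
N9: 80.07
N10: 66.10
N11: 67.74
N12: 60.97
N13: 109.84
N14: 48.56
Minimum: N3 at 37.19.

N3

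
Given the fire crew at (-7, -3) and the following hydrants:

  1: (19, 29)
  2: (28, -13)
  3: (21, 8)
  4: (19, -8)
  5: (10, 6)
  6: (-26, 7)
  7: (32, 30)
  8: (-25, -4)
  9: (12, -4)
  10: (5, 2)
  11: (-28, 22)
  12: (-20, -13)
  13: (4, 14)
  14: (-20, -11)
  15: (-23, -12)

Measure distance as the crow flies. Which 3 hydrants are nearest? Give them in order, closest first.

Distances from (-7, -3):
1: √((26)² + (32)²) = √(676.000 + 1024.000) = 41.2
2: √((35)² + (-10)²) = √(1225.000 + 100.000) = 36.4
3: √((28)² + (11)²) = √(784.000 + 121.000) = 30.1
4: √((26)² + (-5)²) = √(676.000 + 25.000) = 26.5
5: √((17)² + (9)²) = √(289.000 + 81.000) = 19.2
6: √((-19)² + (10)²) = √(361.000 + 100.000) = 21.5
7: √((39)² + (33)²) = √(1521.000 + 1089.000) = 51.1
8: √((-18)² + (-1)²) = √(324.000 + 1.000) = 18.0
9: √((19)² + (-1)²) = √(361.000 + 1.000) = 19.0
10: √((12)² + (5)²) = √(144.000 + 25.000) = 13.0
11: √((-21)² + (25)²) = √(441.000 + 625.000) = 32.6
12: √((-13)² + (-10)²) = √(169.000 + 100.000) = 16.4
13: √((11)² + (17)²) = √(121.000 + 289.000) = 20.2
14: √((-13)² + (-8)²) = √(169.000 + 64.000) = 15.3
15: √((-16)² + (-9)²) = √(256.000 + 81.000) = 18.4
Sorted: 10 (13.0) < 14 (15.3) < 12 (16.4) < 8 (18.0) < 15 (18.4) < …

10, 14, 12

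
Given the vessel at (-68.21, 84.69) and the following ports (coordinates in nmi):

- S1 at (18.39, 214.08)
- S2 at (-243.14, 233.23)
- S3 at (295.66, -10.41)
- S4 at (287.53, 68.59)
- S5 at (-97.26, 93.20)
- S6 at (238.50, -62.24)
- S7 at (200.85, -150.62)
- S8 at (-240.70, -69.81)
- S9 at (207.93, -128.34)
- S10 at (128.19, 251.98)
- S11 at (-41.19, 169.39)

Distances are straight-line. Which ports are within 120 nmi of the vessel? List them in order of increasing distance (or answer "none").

Distances from (-68.21, 84.69):
S1: 155.70 nmi
S2: 229.49 nmi
S3: 376.09 nmi
S4: 356.10 nmi
S5: 30.27 nmi
S6: 340.09 nmi
S7: 357.44 nmi
S8: 231.57 nmi
S9: 348.76 nmi
S10: 257.99 nmi
S11: 88.91 nmi
Threshold 120 nmi: S5 (30.27 nmi), S11 (88.91 nmi) are within range.

S5, S11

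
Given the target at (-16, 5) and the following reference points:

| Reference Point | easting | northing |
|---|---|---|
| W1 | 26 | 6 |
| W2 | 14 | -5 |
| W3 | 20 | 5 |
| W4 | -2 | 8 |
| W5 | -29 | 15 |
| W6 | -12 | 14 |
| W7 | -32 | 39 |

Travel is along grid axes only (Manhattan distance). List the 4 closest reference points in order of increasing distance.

Distances from (-16, 5):
W1: |42| + |1| = 42 + 1 = 43
W2: |30| + |-10| = 30 + 10 = 40
W3: |36| + |0| = 36 + 0 = 36
W4: |14| + |3| = 14 + 3 = 17
W5: |-13| + |10| = 13 + 10 = 23
W6: |4| + |9| = 4 + 9 = 13
W7: |-16| + |34| = 16 + 34 = 50
Sorted: W6 (13) < W4 (17) < W5 (23) < W3 (36) < W2 (40) < W1 (43) < …

W6, W4, W5, W3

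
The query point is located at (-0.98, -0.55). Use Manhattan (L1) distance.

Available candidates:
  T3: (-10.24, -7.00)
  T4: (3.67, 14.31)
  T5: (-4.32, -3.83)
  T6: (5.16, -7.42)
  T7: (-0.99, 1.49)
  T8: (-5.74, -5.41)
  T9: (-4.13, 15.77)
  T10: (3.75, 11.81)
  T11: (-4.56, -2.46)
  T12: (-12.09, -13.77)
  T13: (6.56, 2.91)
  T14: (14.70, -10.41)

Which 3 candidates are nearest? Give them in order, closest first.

T7, T11, T5

Distances from (-0.98, -0.55):
T3: |-9.26| + |-6.45| = 9.26 + 6.45 = 15.71
T4: |4.65| + |14.86| = 4.65 + 14.86 = 19.51
T5: |-3.34| + |-3.28| = 3.34 + 3.28 = 6.62
T6: |6.14| + |-6.87| = 6.14 + 6.87 = 13.01
T7: |-0.01| + |2.04| = 0.01 + 2.04 = 2.05
T8: |-4.76| + |-4.86| = 4.76 + 4.86 = 9.62
T9: |-3.15| + |16.32| = 3.15 + 16.32 = 19.47
T10: |4.73| + |12.36| = 4.73 + 12.36 = 17.09
T11: |-3.58| + |-1.91| = 3.58 + 1.91 = 5.49
T12: |-11.11| + |-13.22| = 11.11 + 13.22 = 24.33
T13: |7.54| + |3.46| = 7.54 + 3.46 = 11.00
T14: |15.68| + |-9.86| = 15.68 + 9.86 = 25.54
Sorted: T7 (2.05) < T11 (5.49) < T5 (6.62) < T8 (9.62) < T13 (11.00) < …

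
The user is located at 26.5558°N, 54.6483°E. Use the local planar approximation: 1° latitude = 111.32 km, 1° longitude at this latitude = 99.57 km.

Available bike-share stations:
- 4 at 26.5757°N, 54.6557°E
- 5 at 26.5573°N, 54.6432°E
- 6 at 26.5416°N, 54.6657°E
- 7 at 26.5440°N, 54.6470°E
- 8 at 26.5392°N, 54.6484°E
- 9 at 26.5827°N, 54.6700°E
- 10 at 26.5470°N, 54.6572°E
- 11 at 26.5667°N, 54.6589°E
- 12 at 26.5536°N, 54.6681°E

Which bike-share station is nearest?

5

Distances from 26.5558°N, 54.6483°E:
4: 2.3346 km
5: 0.5346 km
6: 2.3453 km
7: 1.3199 km
8: 1.8479 km
9: 3.6926 km
10: 1.3210 km
11: 1.6082 km
12: 1.9866 km
Minimum: 5 at 0.5346 km.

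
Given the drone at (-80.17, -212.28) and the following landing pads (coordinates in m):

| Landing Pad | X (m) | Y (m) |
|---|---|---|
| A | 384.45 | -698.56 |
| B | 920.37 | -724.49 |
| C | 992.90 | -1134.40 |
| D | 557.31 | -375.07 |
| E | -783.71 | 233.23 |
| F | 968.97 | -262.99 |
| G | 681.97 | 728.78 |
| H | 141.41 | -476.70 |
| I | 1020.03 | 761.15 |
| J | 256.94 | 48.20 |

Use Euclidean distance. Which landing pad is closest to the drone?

Distances from (-80.17, -212.28):
A: √((464.62)² + (-486.28)²) = √(215871.7444 + 236468.2384) = 672.56 m
B: √((1000.54)² + (-512.21)²) = √(1001080.2916 + 262359.0841) = 1124.03 m
C: √((1073.07)² + (-922.12)²) = √(1151479.2249 + 850305.2944) = 1414.84 m
D: √((637.48)² + (-162.79)²) = √(406380.7504 + 26500.5841) = 657.94 m
E: √((-703.54)² + (445.51)²) = √(494968.5316 + 198479.1601) = 832.74 m
F: √((1049.14)² + (-50.71)²) = √(1100694.7396 + 2571.5041) = 1050.36 m
G: √((762.14)² + (941.06)²) = √(580857.3796 + 885593.9236) = 1210.97 m
H: √((221.58)² + (-264.42)²) = √(49097.6964 + 69917.9364) = 344.99 m
I: √((1100.20)² + (973.43)²) = √(1210440.0400 + 947565.9649) = 1469.02 m
J: √((337.11)² + (260.48)²) = √(113643.1521 + 67849.8304) = 426.02 m
Minimum: H at 344.99 m.

H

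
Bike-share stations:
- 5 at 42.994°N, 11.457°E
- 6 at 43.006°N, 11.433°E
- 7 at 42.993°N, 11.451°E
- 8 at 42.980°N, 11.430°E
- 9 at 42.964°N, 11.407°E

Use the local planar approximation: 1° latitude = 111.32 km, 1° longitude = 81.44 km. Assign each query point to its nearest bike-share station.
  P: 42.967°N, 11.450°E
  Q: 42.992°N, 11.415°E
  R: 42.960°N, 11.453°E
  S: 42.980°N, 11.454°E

P at 42.967°N, 11.450°E:
  5: 3.059 km
  6: 4.557 km
  7: 2.895 km
  8: 2.179 km
  9: 3.518 km
  → nearest: 8 (2.179 km)
Q at 42.992°N, 11.415°E:
  5: 3.428 km
  6: 2.140 km
  7: 2.934 km
  8: 1.810 km
  9: 3.184 km
  → nearest: 8 (1.810 km)
R at 42.960°N, 11.453°E:
  5: 3.799 km
  6: 5.374 km
  7: 3.677 km
  8: 2.910 km
  9: 3.773 km
  → nearest: 8 (2.910 km)
S at 42.980°N, 11.454°E:
  5: 1.578 km
  6: 3.362 km
  7: 1.468 km
  8: 1.955 km
  9: 4.222 km
  → nearest: 7 (1.468 km)

P→8; Q→8; R→8; S→7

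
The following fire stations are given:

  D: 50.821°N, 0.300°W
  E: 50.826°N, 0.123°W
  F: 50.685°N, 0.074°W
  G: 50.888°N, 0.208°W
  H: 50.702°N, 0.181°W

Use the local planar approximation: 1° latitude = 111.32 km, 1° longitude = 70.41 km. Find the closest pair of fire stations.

F and H

Pairwise distances:
D–E: √((0.005·111.32)² + (0.177·70.41)²) = √(0.30980 + 155.31565) = 12.475 km
D–F: √((-0.136·111.32)² + (0.226·70.41)²) = √(229.20507 + 253.21275) = 21.964 km
D–G: √((0.067·111.32)² + (0.092·70.41)²) = √(55.62833 + 41.96086) = 9.879 km
D–H: √((-0.119·111.32)² + (0.119·70.41)²) = √(175.48513 + 70.20412) = 15.674 km
E–F: √((-0.141·111.32)² + (0.049·70.41)²) = √(246.36818 + 11.90312) = 16.071 km
E–G: √((0.062·111.32)² + (-0.085·70.41)²) = √(47.63540 + 35.81843) = 9.135 km
E–H: √((-0.124·111.32)² + (-0.058·70.41)²) = √(190.54158 + 16.67726) = 14.395 km
F–G: √((0.203·111.32)² + (-0.134·70.41)²) = √(510.66780 + 89.01809) = 24.488 km
F–H: √((0.017·111.32)² + (-0.107·70.41)²) = √(3.58133 + 56.75920) = 7.768 km
G–H: √((-0.186·111.32)² + (0.027·70.41)²) = √(428.71856 + 3.61407) = 20.793 km
Closest pair: F–H at 7.768 km.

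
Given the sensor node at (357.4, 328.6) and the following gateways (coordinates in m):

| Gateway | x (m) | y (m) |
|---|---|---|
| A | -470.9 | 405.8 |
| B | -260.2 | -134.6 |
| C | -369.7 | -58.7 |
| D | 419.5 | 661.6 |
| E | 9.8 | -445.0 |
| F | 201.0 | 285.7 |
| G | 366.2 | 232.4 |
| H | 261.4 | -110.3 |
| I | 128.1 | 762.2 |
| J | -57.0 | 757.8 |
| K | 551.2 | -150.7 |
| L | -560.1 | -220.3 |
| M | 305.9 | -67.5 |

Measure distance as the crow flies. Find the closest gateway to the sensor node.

Distances from (357.4, 328.6):
A: √((-828.3)² + (77.2)²) = √(686080.890 + 5959.840) = 831.9 m
B: √((-617.6)² + (-463.2)²) = √(381429.760 + 214554.240) = 772.0 m
C: √((-727.1)² + (-387.3)²) = √(528674.410 + 150001.290) = 823.8 m
D: √((62.1)² + (333.0)²) = √(3856.410 + 110889.000) = 338.7 m
E: √((-347.6)² + (-773.6)²) = √(120825.760 + 598456.960) = 848.1 m
F: √((-156.4)² + (-42.9)²) = √(24460.960 + 1840.410) = 162.2 m
G: √((8.8)² + (-96.2)²) = √(77.440 + 9254.440) = 96.6 m
H: √((-96.0)² + (-438.9)²) = √(9216.000 + 192633.210) = 449.3 m
I: √((-229.3)² + (433.6)²) = √(52578.490 + 188008.960) = 490.5 m
J: √((-414.4)² + (429.2)²) = √(171727.360 + 184212.640) = 596.6 m
K: √((193.8)² + (-479.3)²) = √(37558.440 + 229728.490) = 517.0 m
L: √((-917.5)² + (-548.9)²) = √(841806.250 + 301291.210) = 1069.2 m
M: √((-51.5)² + (-396.1)²) = √(2652.250 + 156895.210) = 399.4 m
Minimum: G at 96.6 m.

G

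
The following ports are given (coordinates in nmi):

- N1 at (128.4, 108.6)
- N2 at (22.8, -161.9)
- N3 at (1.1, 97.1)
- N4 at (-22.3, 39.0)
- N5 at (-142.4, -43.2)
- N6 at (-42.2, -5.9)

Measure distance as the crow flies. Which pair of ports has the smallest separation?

N4 and N6

Pairwise distances:
N1–N2: 290.4 nmi
N1–N3: 127.8 nmi
N1–N4: 166.0 nmi
N1–N5: 310.4 nmi
N1–N6: 205.5 nmi
N2–N3: 259.9 nmi
N2–N4: 205.9 nmi
N2–N5: 203.4 nmi
N2–N6: 169.0 nmi
N3–N4: 62.6 nmi
N3–N5: 200.7 nmi
N3–N6: 111.7 nmi
N4–N5: 145.5 nmi
N4–N6: 49.1 nmi
N5–N6: 106.9 nmi
Closest pair: N4–N6 at 49.1 nmi.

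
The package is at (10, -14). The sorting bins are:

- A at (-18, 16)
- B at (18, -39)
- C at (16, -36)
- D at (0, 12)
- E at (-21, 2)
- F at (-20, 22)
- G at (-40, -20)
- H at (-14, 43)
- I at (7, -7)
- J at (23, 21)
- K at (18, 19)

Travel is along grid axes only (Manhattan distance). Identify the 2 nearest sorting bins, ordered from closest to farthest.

Distances from (10, -14):
A: 58
B: 33
C: 28
D: 36
E: 47
F: 66
G: 56
H: 81
I: 10
J: 48
K: 41
Sorted: I (10) < C (28) < B (33) < D (36) < …

I, C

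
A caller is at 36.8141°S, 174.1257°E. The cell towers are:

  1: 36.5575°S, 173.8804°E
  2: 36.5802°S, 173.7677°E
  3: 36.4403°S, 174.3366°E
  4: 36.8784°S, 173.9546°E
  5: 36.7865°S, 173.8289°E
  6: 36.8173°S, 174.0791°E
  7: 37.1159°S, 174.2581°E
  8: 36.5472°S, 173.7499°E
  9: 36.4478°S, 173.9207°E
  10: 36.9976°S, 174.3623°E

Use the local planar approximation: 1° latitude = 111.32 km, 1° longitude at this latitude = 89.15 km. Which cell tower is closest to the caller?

Distances from 36.8141°S, 174.1257°E:
1: √((0.2566·111.32)² + (-0.2453·89.15)²) = √(815.942772 + 478.231074) = 35.9746 km
2: √((0.2339·111.32)² + (-0.3580·89.15)²) = √(677.964321 + 1018.611906) = 41.1895 km
3: √((0.3738·111.32)² + (0.2109·89.15)²) = √(1731.509942 + 353.505239) = 45.6620 km
4: √((-0.0643·111.32)² + (-0.1711·89.15)²) = √(51.235189 + 232.671245) = 16.8495 km
5: √((0.0276·111.32)² + (-0.2968·89.15)²) = √(9.439838 + 700.116782) = 26.6375 km
6: √((-0.0032·111.32)² + (-0.0466·89.15)²) = √(0.126896 + 17.258956) = 4.1696 km
7: √((-0.3018·111.32)² + (0.1324·89.15)²) = √(1128.716480 + 139.321668) = 35.6095 km
8: √((0.2669·111.32)² + (-0.3758·89.15)²) = √(882.761823 + 1122.422197) = 44.7793 km
9: √((0.3663·111.32)² + (-0.2050·89.15)²) = √(1662.724257 + 334.003038) = 44.6848 km
10: √((-0.1835·111.32)² + (0.2366·89.15)²) = √(417.271317 + 444.910009) = 29.3629 km
Minimum: 6 at 4.1696 km.

6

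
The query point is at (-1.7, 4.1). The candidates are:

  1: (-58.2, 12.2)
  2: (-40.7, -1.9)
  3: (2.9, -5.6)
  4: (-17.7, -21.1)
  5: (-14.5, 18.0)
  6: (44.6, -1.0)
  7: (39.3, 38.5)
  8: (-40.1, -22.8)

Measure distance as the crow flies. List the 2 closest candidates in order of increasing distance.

3, 5

Distances from (-1.7, 4.1):
1: 57.1
2: 39.5
3: 10.7
4: 29.9
5: 18.9
6: 46.6
7: 53.5
8: 46.9
Sorted: 3 (10.7) < 5 (18.9) < 4 (29.9) < 2 (39.5) < …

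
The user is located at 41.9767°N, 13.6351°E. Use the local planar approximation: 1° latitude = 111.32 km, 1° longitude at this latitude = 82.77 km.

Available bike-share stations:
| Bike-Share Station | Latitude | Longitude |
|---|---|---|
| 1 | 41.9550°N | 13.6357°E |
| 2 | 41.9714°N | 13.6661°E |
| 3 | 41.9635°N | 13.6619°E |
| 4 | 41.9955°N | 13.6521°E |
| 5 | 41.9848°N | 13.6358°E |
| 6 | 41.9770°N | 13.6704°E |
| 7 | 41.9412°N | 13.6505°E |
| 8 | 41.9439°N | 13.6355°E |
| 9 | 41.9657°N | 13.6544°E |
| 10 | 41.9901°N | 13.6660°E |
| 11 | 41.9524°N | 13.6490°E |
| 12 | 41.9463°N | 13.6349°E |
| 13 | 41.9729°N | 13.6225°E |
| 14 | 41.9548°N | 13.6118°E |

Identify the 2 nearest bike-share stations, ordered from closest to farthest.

5, 13

Distances from 41.9767°N, 13.6351°E:
1: 2.4162 km
2: 2.6328 km
3: 2.6608 km
4: 2.5219 km
5: 0.9036 km
6: 2.9220 km
7: 4.1523 km
8: 3.6514 km
9: 2.0128 km
10: 2.9608 km
11: 2.9396 km
12: 3.3842 km
13: 1.1254 km
14: 3.1085 km
Sorted: 5 (0.9036 km) < 13 (1.1254 km) < 9 (2.0128 km) < 1 (2.4162 km) < …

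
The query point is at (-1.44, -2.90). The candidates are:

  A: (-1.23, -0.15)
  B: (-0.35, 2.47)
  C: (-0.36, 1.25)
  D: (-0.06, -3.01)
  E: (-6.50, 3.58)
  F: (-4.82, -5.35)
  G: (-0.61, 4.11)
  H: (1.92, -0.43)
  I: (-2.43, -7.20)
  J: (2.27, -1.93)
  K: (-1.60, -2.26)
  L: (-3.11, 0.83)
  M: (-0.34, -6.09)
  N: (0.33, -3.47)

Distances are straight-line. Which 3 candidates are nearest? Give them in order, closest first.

Distances from (-1.44, -2.90):
A: √((0.21)² + (2.75)²) = √(0.04410 + 7.56250) = 2.758
B: √((1.09)² + (5.37)²) = √(1.18810 + 28.83690) = 5.480
C: √((1.08)² + (4.15)²) = √(1.16640 + 17.22250) = 4.288
D: √((1.38)² + (-0.11)²) = √(1.90440 + 0.01210) = 1.384
E: √((-5.06)² + (6.48)²) = √(25.60360 + 41.99040) = 8.222
F: √((-3.38)² + (-2.45)²) = √(11.42440 + 6.00250) = 4.175
G: √((0.83)² + (7.01)²) = √(0.68890 + 49.14010) = 7.059
H: √((3.36)² + (2.47)²) = √(11.28960 + 6.10090) = 4.170
I: √((-0.99)² + (-4.30)²) = √(0.98010 + 18.49000) = 4.412
J: √((3.71)² + (0.97)²) = √(13.76410 + 0.94090) = 3.835
K: √((-0.16)² + (0.64)²) = √(0.02560 + 0.40960) = 0.660
L: √((-1.67)² + (3.73)²) = √(2.78890 + 13.91290) = 4.087
M: √((1.10)² + (-3.19)²) = √(1.21000 + 10.17610) = 3.374
N: √((1.77)² + (-0.57)²) = √(3.13290 + 0.32490) = 1.860
Sorted: K (0.660) < D (1.384) < N (1.860) < A (2.758) < M (3.374) < …

K, D, N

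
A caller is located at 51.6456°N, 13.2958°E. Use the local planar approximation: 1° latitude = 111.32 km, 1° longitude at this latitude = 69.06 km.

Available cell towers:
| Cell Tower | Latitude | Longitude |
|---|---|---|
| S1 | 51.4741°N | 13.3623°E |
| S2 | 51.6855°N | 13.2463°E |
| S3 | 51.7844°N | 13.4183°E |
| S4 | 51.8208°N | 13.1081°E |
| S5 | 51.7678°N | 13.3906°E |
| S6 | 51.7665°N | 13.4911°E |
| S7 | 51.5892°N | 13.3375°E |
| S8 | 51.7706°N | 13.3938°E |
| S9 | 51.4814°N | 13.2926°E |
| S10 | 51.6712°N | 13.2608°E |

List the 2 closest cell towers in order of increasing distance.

Distances from 51.6456°N, 13.2958°E:
S1: √((-0.1715·111.32)² + (0.0665·69.06)²) = √(364.480790 + 21.090964) = 19.6360 km
S2: √((0.0399·111.32)² + (-0.0495·69.06)²) = √(19.728415 + 11.685937) = 5.6049 km
S3: √((0.1388·111.32)² + (0.1225·69.06)²) = √(238.740076 + 71.569062) = 17.6156 km
S4: √((0.1752·111.32)² + (-0.1877·69.06)²) = √(380.377307 + 168.028014) = 23.4181 km
S5: √((0.1222·111.32)² + (0.0948·69.06)²) = √(185.049880 + 42.861742) = 15.0967 km
S6: √((0.1209·111.32)² + (0.1953·69.06)²) = √(181.133591 + 181.910444) = 19.0537 km
S7: √((-0.0564·111.32)² + (0.0417·69.06)²) = √(39.418909 + 8.293260) = 6.9074 km
S8: √((0.1250·111.32)² + (0.0980·69.06)²) = √(193.627225 + 45.804200) = 15.4736 km
S9: √((-0.1642·111.32)² + (-0.0032·69.06)²) = √(334.112482 + 0.048837) = 18.2801 km
S10: √((0.0256·111.32)² + (-0.0350·69.06)²) = √(8.121314 + 5.842372) = 3.7368 km
Sorted: S10 (3.7368 km) < S2 (5.6049 km) < S7 (6.9074 km) < S5 (15.0967 km) < …

S10, S2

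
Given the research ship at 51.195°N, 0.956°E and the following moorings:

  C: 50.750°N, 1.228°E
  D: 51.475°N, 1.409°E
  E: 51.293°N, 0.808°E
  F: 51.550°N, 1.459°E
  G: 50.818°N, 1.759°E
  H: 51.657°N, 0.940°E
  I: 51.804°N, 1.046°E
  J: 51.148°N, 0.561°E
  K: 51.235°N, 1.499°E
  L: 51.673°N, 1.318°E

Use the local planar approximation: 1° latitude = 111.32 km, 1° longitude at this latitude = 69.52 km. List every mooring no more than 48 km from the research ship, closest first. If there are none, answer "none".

Distances from 51.195°N, 0.956°E:
C: 53.024 km
D: 44.309 km
E: 14.996 km
F: 52.769 km
G: 69.840 km
H: 51.442 km
I: 68.082 km
J: 27.954 km
K: 38.011 km
L: 58.862 km
Threshold 48 km: E (14.996 km), J (27.954 km), K (38.011 km), D (44.309 km) are within range.

E, J, K, D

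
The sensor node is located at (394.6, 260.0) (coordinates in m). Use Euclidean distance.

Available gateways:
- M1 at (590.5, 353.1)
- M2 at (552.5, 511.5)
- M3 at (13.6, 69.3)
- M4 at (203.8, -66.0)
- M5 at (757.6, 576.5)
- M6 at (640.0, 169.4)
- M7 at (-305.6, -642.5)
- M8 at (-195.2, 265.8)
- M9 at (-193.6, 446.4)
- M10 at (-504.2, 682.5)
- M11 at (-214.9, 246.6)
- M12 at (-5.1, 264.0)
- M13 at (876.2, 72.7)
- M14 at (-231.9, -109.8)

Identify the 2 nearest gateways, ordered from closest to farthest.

Distances from (394.6, 260.0):
M1: √((195.9)² + (93.1)²) = √(38376.810 + 8667.610) = 216.9 m
M2: √((157.9)² + (251.5)²) = √(24932.410 + 63252.250) = 297.0 m
M3: √((-381.0)² + (-190.7)²) = √(145161.000 + 36366.490) = 426.1 m
M4: √((-190.8)² + (-326.0)²) = √(36404.640 + 106276.000) = 377.7 m
M5: √((363.0)² + (316.5)²) = √(131769.000 + 100172.250) = 481.6 m
M6: √((245.4)² + (-90.6)²) = √(60221.160 + 8208.360) = 261.6 m
M7: √((-700.2)² + (-902.5)²) = √(490280.040 + 814506.250) = 1142.3 m
M8: √((-589.8)² + (5.8)²) = √(347864.040 + 33.640) = 589.8 m
M9: √((-588.2)² + (186.4)²) = √(345979.240 + 34744.960) = 617.0 m
M10: √((-898.8)² + (422.5)²) = √(807841.440 + 178506.250) = 993.2 m
M11: √((-609.5)² + (-13.4)²) = √(371490.250 + 179.560) = 609.6 m
M12: √((-399.7)² + (4.0)²) = √(159760.090 + 16.000) = 399.7 m
M13: √((481.6)² + (-187.3)²) = √(231938.560 + 35081.290) = 516.7 m
M14: √((-626.5)² + (-369.8)²) = √(392502.250 + 136752.040) = 727.5 m
Sorted: M1 (216.9 m) < M6 (261.6 m) < M2 (297.0 m) < M4 (377.7 m) < …

M1, M6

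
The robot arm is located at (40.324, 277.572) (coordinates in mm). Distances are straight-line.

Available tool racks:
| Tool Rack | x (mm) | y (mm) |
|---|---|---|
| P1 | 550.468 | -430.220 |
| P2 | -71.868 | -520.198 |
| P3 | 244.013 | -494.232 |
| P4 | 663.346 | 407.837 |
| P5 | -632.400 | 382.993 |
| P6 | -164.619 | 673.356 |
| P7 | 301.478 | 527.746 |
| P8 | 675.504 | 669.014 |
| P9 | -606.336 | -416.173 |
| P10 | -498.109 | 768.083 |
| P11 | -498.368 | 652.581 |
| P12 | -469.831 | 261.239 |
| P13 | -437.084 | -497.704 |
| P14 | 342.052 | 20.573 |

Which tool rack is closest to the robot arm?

Distances from (40.324, 277.572):
P1: √((510.144)² + (-707.792)²) = √(260246.90074 + 500969.51526) = 872.477 mm
P2: √((-112.192)² + (-797.770)²) = √(12587.04486 + 636436.97290) = 805.620 mm
P3: √((203.689)² + (-771.804)²) = √(41489.20872 + 595681.41442) = 798.230 mm
P4: √((623.022)² + (130.265)²) = √(388156.41248 + 16968.97022) = 636.495 mm
P5: √((-672.724)² + (105.421)²) = √(452557.58018 + 11113.58724) = 680.934 mm
P6: √((-204.943)² + (395.784)²) = √(42001.63325 + 156644.97466) = 445.698 mm
P7: √((261.154)² + (250.174)²) = √(68201.41172 + 62587.03028) = 361.647 mm
P8: √((635.180)² + (391.442)²) = √(403453.63240 + 153226.83936) = 746.110 mm
P9: √((-646.660)² + (-693.745)²) = √(418169.15560 + 481282.12503) = 948.394 mm
P10: √((-538.433)² + (490.511)²) = √(289910.09549 + 240601.04112) = 728.362 mm
P11: √((-538.692)² + (375.009)²) = √(290189.07086 + 140631.75008) = 656.369 mm
P12: √((-510.155)² + (-16.333)²) = √(260258.12403 + 266.76689) = 510.416 mm
P13: √((-477.408)² + (-775.276)²) = √(227918.39846 + 601052.87618) = 910.479 mm
P14: √((301.728)² + (-256.999)²) = √(91039.78598 + 66048.48600) = 396.344 mm
Minimum: P7 at 361.647 mm.

P7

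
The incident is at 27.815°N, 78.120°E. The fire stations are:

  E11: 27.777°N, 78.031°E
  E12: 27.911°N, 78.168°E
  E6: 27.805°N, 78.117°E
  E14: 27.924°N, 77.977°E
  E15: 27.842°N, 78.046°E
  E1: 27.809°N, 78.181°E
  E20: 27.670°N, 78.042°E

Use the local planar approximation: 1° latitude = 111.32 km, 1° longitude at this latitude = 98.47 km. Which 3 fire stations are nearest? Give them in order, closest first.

Distances from 27.815°N, 78.120°E:
E11: 9.731 km
E12: 11.685 km
E6: 1.152 km
E14: 18.588 km
E15: 7.882 km
E1: 6.044 km
E20: 17.876 km
Sorted: E6 (1.152 km) < E1 (6.044 km) < E15 (7.882 km) < E11 (9.731 km) < E12 (11.685 km) < …

E6, E1, E15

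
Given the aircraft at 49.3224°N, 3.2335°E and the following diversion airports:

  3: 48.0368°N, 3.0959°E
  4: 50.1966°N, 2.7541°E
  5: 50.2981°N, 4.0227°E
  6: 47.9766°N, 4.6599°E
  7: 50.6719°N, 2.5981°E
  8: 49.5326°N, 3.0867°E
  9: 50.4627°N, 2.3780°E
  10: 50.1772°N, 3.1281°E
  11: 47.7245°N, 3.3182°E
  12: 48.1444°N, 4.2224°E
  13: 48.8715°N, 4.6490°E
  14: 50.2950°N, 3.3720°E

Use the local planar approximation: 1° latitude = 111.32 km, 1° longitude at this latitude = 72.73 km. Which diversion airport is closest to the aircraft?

8

Distances from 49.3224°N, 3.2335°E:
3: √((-1.2856·111.32)² + (-0.1376·72.73)²) = √(20481.328479 + 100.153018) = 143.4625 km
4: √((0.8742·111.32)² + (-0.4794·72.73)²) = √(9470.392957 + 1215.691092) = 103.3735 km
5: √((0.9757·111.32)² + (0.7892·72.73)²) = √(11797.201716 + 3294.589639) = 122.8487 km
6: √((-1.3458·111.32)² + (1.4264·72.73)²) = √(22444.371227 + 10762.417503) = 182.2273 km
7: √((1.3495·111.32)² + (-0.6354·72.73)²) = √(22567.953230 + 2135.608281) = 157.1737 km
8: √((0.2102·111.32)² + (-0.1468·72.73)²) = √(547.534915 + 113.993290) = 25.7202 km
9: √((1.1403·111.32)² + (-0.8555·72.73)²) = √(16113.305604 + 3871.392487) = 141.3672 km
10: √((0.8548·111.32)² + (-0.1054·72.73)²) = √(9054.728281 + 58.763600) = 95.4646 km
11: √((-1.5979·111.32)² + (0.0847·72.73)²) = √(31640.663996 + 37.948446) = 177.9849 km
12: √((-1.1780·111.32)² + (0.9889·72.73)²) = √(17196.377734 + 5172.874344) = 149.5635 km
13: √((-0.4509·111.32)² + (1.4155·72.73)²) = √(2519.456509 + 10598.561459) = 114.5339 km
14: √((0.9726·111.32)² + (0.1385·72.73)²) = √(11722.356521 + 101.467444) = 108.7374 km
Minimum: 8 at 25.7202 km.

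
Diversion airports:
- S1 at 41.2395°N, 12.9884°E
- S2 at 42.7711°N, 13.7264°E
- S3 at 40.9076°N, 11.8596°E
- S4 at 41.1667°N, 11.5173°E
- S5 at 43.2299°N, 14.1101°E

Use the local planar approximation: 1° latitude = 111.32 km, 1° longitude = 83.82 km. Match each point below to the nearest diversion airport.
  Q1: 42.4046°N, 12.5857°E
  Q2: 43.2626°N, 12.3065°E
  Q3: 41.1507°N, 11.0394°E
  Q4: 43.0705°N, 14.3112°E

Q1 at 42.4046°N, 12.5857°E:
  S1: √((-1.1651·111.32)² + (0.4027·83.82)²) = √(16821.812962 + 1139.353714) = 134.0193 km
  S2: √((0.3665·111.32)² + (1.1407·83.82)²) = √(1664.540449 + 9141.936410) = 103.9542 km
  S3: √((-1.4970·111.32)² + (-0.7261·83.82)²) = √(27770.902648 + 3704.146770) = 177.4121 km
  S4: √((-1.2379·111.32)² + (-1.0684·83.82)²) = √(18989.674526 + 8019.791392) = 164.3456 km
  S5: √((0.8253·111.32)² + (1.5244·83.82)²) = √(8440.537147 + 16326.503779) = 157.3755 km
  → nearest: S2 (103.9542 km)
Q2 at 43.2626°N, 12.3065°E:
  S1: √((-2.0231·111.32)² + (0.6819·83.82)²) = √(50720.216129 + 3266.906416) = 232.3513 km
  S2: √((-0.4915·111.32)² + (1.4199·83.82)²) = √(2993.597722 + 14164.812541) = 130.9901 km
  S3: √((-2.3550·111.32)² + (-0.4469·83.82)²) = √(68727.131554 + 1403.188518) = 264.8213 km
  S4: √((-2.0959·111.32)² + (-0.7892·83.82)²) = √(54436.163604 + 4375.920932) = 242.5120 km
  S5: √((-0.0327·111.32)² + (1.8036·83.82)²) = √(13.250794 + 22854.712700) = 151.2216 km
  → nearest: S2 (130.9901 km)
Q3 at 41.1507°N, 11.0394°E:
  S1: √((0.0888·111.32)² + (1.9490·83.82)²) = √(97.717495 + 26688.182036) = 163.6640 km
  S2: √((1.6204·111.32)² + (2.6870·83.82)²) = √(32538.000714 + 50726.003328) = 288.5550 km
  S3: √((-0.2431·111.32)² + (0.8202·83.82)²) = √(732.345999 + 4726.447551) = 73.8836 km
  S4: √((0.0160·111.32)² + (0.4779·83.82)²) = √(3.172388 + 1604.609555) = 40.0972 km
  S5: √((2.0792·111.32)² + (3.0707·83.82)²) = √(53572.131760 + 66247.591089) = 346.1499 km
  → nearest: S4 (40.0972 km)
Q4 at 43.0705°N, 14.3112°E:
  S1: √((-1.8310·111.32)² + (-1.3228·83.82)²) = √(41545.413317 + 12293.730417) = 232.0326 km
  S2: √((-0.2994·111.32)² + (-0.5848·83.82)²) = √(1110.836106 + 2402.758050) = 59.2756 km
  S3: √((-2.1629·111.32)² + (-2.4516·83.82)²) = √(57972.132559 + 42227.419079) = 316.5431 km
  S4: √((-1.9038·111.32)² + (-2.7939·83.82)²) = √(44914.755543 + 54842.472777) = 315.8437 km
  S5: √((0.1594·111.32)² + (-0.2011·83.82)²) = √(314.864015 + 284.131546) = 24.4744 km
  → nearest: S5 (24.4744 km)

Q1→S2; Q2→S2; Q3→S4; Q4→S5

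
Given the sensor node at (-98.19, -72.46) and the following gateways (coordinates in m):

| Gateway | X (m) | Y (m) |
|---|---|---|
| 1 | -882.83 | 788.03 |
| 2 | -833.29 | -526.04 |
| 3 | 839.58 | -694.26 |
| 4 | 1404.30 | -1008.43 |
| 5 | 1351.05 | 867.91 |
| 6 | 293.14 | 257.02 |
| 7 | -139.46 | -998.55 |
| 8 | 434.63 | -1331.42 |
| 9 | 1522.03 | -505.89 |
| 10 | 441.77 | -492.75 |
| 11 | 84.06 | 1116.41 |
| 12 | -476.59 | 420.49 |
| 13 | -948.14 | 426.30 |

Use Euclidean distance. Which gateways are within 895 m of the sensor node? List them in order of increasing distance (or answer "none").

Distances from (-98.19, -72.46):
1: √((-784.64)² + (860.49)²) = √(615659.9296 + 740443.0401) = 1164.52 m
2: √((-735.10)² + (-453.58)²) = √(540372.0100 + 205734.8164) = 863.77 m
3: √((937.77)² + (-621.80)²) = √(879412.5729 + 386635.2400) = 1125.19 m
4: √((1502.49)² + (-935.97)²) = √(2257476.2001 + 876039.8409) = 1770.17 m
5: √((1449.24)² + (940.37)²) = √(2100296.5776 + 884295.7369) = 1727.60 m
6: √((391.33)² + (329.48)²) = √(153139.1689 + 108557.0704) = 511.56 m
7: √((-41.27)² + (-926.09)²) = √(1703.2129 + 857642.6881) = 927.01 m
8: √((532.82)² + (-1258.96)²) = √(283897.1524 + 1584980.2816) = 1367.07 m
9: √((1620.22)² + (-433.43)²) = √(2625112.8484 + 187861.5649) = 1677.19 m
10: √((539.96)² + (-420.29)²) = √(291556.8016 + 176643.6841) = 684.25 m
11: √((182.25)² + (1188.87)²) = √(33215.0625 + 1413411.8769) = 1202.76 m
12: √((-378.40)² + (492.95)²) = √(143186.5600 + 242999.7025) = 621.44 m
13: √((-849.95)² + (498.76)²) = √(722415.0025 + 248761.5376) = 985.48 m
Threshold 895 m: 6 (511.56 m), 12 (621.44 m), 10 (684.25 m), 2 (863.77 m) are within range.

6, 12, 10, 2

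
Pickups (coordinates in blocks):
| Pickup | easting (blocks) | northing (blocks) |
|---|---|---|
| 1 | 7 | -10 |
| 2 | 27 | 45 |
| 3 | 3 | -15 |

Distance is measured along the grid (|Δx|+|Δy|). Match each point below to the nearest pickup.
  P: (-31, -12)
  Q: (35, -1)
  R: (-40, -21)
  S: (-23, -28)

P at (-31, -12):
  1: 40 blocks
  2: 115 blocks
  3: 37 blocks
  → nearest: 3 (37 blocks)
Q at (35, -1):
  1: 37 blocks
  2: 54 blocks
  3: 46 blocks
  → nearest: 1 (37 blocks)
R at (-40, -21):
  1: 58 blocks
  2: 133 blocks
  3: 49 blocks
  → nearest: 3 (49 blocks)
S at (-23, -28):
  1: 48 blocks
  2: 123 blocks
  3: 39 blocks
  → nearest: 3 (39 blocks)

P→3; Q→1; R→3; S→3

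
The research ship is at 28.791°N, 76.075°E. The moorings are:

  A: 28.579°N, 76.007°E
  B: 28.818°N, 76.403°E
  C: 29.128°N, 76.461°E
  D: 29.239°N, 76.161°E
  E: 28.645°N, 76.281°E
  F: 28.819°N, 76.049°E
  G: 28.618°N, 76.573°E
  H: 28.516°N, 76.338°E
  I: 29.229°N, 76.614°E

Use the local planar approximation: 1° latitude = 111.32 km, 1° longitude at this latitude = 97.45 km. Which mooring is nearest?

F

Distances from 28.791°N, 76.075°E:
A: 24.513 km
B: 32.105 km
C: 53.125 km
D: 50.571 km
E: 25.829 km
F: 4.017 km
G: 52.212 km
H: 39.925 km
I: 71.668 km
Minimum: F at 4.017 km.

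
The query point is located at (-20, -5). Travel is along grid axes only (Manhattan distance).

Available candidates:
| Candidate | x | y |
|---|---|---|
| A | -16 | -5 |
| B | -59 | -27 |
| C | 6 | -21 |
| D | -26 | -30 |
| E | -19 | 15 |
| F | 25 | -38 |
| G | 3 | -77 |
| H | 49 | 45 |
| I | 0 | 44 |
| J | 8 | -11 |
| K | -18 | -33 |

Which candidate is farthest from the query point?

H

Distances from (-20, -5):
A: 4
B: 61
C: 42
D: 31
E: 21
F: 78
G: 95
H: 119
I: 69
J: 34
K: 30
Maximum: H at 119.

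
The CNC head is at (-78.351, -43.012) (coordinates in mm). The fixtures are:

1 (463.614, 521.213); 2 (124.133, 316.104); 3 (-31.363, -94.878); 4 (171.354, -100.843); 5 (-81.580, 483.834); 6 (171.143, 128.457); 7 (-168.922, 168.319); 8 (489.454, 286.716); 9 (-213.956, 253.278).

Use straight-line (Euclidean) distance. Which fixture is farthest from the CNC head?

Distances from (-78.351, -43.012):
1: √((541.965)² + (564.225)²) = √(293726.06122 + 318349.85062) = 782.353 mm
2: √((202.484)² + (359.116)²) = √(40999.77026 + 128964.30146) = 412.267 mm
3: √((46.988)² + (-51.866)²) = √(2207.87214 + 2690.08196) = 69.985 mm
4: √((249.705)² + (-57.831)²) = √(62352.58703 + 3344.42456) = 256.314 mm
5: √((-3.229)² + (526.846)²) = √(10.42644 + 277566.70772) = 526.856 mm
6: √((249.494)² + (171.469)²) = √(62247.25604 + 29401.61796) = 302.736 mm
7: √((-90.571)² + (211.331)²) = √(8203.10604 + 44660.79156) = 229.922 mm
8: √((567.805)² + (329.728)²) = √(322402.51803 + 108720.55398) = 656.600 mm
9: √((-135.605)² + (296.290)²) = √(18388.71602 + 87787.76410) = 325.847 mm
Maximum: 1 at 782.353 mm.

1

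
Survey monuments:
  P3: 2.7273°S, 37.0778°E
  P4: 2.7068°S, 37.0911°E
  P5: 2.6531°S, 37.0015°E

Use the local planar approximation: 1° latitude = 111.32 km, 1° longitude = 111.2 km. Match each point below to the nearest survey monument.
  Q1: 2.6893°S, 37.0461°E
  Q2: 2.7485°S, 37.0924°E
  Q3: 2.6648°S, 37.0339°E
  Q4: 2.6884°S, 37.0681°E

Q1→P4; Q2→P3; Q3→P5; Q4→P4

Q1 at 2.6893°S, 37.0461°E:
  P3: √((-0.0380·111.32)² + (0.0317·111.2)²) = √(17.894254 + 12.425907) = 5.5064 km
  P4: √((-0.0175·111.32)² + (0.0450·111.2)²) = √(3.795094 + 25.040016) = 5.3698 km
  P5: √((0.0362·111.32)² + (-0.0446·111.2)²) = √(16.239159 + 24.596839) = 6.3903 km
  → nearest: P4 (5.3698 km)
Q2 at 2.7485°S, 37.0924°E:
  P3: √((0.0212·111.32)² + (-0.0146·111.2)²) = √(5.569524 + 2.635817) = 2.8645 km
  P4: √((0.0417·111.32)² + (-0.0013·111.2)²) = √(21.548572 + 0.020898) = 4.6443 km
  P5: √((0.0954·111.32)² + (-0.0909·111.2)²) = √(112.782871 + 102.173281) = 14.6614 km
  → nearest: P3 (2.8645 km)
Q3 at 2.6648°S, 37.0339°E:
  P3: √((-0.0625·111.32)² + (0.0439·111.2)²) = √(48.406806 + 23.830800) = 8.4993 km
  P4: √((-0.0420·111.32)² + (0.0572·111.2)²) = √(21.859739 + 40.457741) = 7.8941 km
  P5: √((0.0117·111.32)² + (-0.0324·111.2)²) = √(1.696360 + 12.980744) = 3.8311 km
  → nearest: P5 (3.8311 km)
Q4 at 2.6884°S, 37.0681°E:
  P3: √((-0.0389·111.32)² + (0.0097·111.2)²) = √(18.751914 + 1.163464) = 4.4627 km
  P4: √((-0.0184·111.32)² + (0.0230·111.2)²) = √(4.195484 + 6.541318) = 3.2767 km
  P5: √((0.0353·111.32)² + (-0.0666·111.2)²) = √(15.441725 + 54.847651) = 8.3839 km
  → nearest: P4 (3.2767 km)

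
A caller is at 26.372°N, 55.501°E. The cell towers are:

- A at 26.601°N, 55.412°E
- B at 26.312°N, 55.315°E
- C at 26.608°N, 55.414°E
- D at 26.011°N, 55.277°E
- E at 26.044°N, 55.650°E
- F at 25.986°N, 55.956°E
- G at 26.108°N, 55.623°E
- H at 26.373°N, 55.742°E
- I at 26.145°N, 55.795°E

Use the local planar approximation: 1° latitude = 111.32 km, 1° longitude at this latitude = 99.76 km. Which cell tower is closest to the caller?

B

Distances from 26.372°N, 55.501°E:
A: √((0.229·111.32)² + (-0.089·99.76)²) = √(649.85634 + 78.83025) = 26.994 km
B: √((-0.060·111.32)² + (-0.186·99.76)²) = √(44.61171 + 344.30138) = 19.721 km
C: √((0.236·111.32)² + (-0.087·99.76)²) = √(690.19276 + 75.32712) = 27.668 km
D: √((-0.361·111.32)² + (-0.224·99.76)²) = √(1614.95639 + 499.35444) = 45.982 km
E: √((-0.328·111.32)² + (0.149·99.76)²) = √(1333.19625 + 220.94563) = 39.423 km
F: √((-0.386·111.32)² + (0.455·99.76)²) = √(1846.37965 + 2060.32472) = 62.504 km
G: √((-0.264·111.32)² + (0.122·99.76)²) = √(863.68276 + 148.12643) = 31.809 km
H: √((0.001·111.32)² + (0.241·99.76)²) = √(0.01239 + 578.02546) = 24.042 km
I: √((-0.227·111.32)² + (0.294·99.76)²) = √(638.55471 + 860.21605) = 38.714 km
Minimum: B at 19.721 km.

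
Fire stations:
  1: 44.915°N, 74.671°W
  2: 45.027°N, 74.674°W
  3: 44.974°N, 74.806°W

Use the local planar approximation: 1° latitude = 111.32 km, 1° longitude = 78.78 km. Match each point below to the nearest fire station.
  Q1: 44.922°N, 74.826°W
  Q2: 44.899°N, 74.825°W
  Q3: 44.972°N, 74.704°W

Q1→3; Q2→3; Q3→2

Q1 at 44.922°N, 74.826°W:
  1: 12.236 km
  2: 16.734 km
  3: 5.999 km
  → nearest: 3 (5.999 km)
Q2 at 44.899°N, 74.825°W:
  1: 12.262 km
  2: 18.562 km
  3: 8.482 km
  → nearest: 3 (8.482 km)
Q3 at 44.972°N, 74.704°W:
  1: 6.857 km
  2: 6.563 km
  3: 8.039 km
  → nearest: 2 (6.563 km)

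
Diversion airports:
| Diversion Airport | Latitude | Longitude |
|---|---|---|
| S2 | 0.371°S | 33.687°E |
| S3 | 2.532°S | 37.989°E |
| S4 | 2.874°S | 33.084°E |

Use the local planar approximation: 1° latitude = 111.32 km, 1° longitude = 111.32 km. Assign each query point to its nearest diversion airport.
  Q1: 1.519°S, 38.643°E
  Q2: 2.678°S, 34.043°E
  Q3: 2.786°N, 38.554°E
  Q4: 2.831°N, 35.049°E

Q1 at 1.519°S, 38.643°E:
  S2: 566.310 km
  S3: 134.226 km
  S4: 636.946 km
  → nearest: S3 (134.226 km)
Q2 at 2.678°S, 34.043°E:
  S2: 259.855 km
  S3: 439.569 km
  S4: 108.963 km
  → nearest: S4 (108.963 km)
Q3 at 2.786°N, 38.554°E:
  S2: 645.794 km
  S3: 595.332 km
  S4: 876.227 km
  → nearest: S3 (595.332 km)
Q4 at 2.831°N, 35.049°E:
  S2: 387.353 km
  S3: 680.832 km
  S4: 671.697 km
  → nearest: S2 (387.353 km)

Q1→S3; Q2→S4; Q3→S3; Q4→S2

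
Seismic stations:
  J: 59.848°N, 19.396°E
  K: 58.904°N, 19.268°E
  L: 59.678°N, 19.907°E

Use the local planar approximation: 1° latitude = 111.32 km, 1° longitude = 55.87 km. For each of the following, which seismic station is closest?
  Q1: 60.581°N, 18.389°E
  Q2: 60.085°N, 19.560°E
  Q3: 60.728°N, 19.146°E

Q1→J; Q2→J; Q3→J

Q1 at 60.581°N, 18.389°E:
  J: 99.113 km
  K: 193.035 km
  L: 131.520 km
  → nearest: J (99.113 km)
Q2 at 60.085°N, 19.560°E:
  J: 27.929 km
  K: 132.477 km
  L: 49.281 km
  → nearest: J (27.929 km)
Q3 at 60.728°N, 19.146°E:
  J: 98.952 km
  K: 203.162 km
  L: 124.379 km
  → nearest: J (98.952 km)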